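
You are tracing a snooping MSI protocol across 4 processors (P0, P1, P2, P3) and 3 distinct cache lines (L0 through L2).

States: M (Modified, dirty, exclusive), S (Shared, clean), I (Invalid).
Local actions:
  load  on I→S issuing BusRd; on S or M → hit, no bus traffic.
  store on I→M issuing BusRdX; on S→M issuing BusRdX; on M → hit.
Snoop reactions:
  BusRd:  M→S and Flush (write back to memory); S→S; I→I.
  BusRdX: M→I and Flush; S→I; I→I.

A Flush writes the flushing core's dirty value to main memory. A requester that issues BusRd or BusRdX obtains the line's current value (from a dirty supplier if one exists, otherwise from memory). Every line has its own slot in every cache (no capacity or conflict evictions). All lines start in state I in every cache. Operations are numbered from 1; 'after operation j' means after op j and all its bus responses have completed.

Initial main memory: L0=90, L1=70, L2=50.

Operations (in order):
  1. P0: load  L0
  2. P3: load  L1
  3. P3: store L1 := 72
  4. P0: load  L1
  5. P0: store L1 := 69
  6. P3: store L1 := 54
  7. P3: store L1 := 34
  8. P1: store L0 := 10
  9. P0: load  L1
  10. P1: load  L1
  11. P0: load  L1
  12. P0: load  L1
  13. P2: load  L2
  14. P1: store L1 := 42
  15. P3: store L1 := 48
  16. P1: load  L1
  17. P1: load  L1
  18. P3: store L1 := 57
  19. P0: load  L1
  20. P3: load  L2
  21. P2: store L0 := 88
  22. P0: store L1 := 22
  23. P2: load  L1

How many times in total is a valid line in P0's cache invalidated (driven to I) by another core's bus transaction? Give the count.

1. P0: load  L0  bus=[BusRd]  L0: P0=S P1=I P2=I P3=I  mem[L0]=90
2. P3: load  L1  bus=[BusRd]  L1: P0=I P1=I P2=I P3=S  mem[L1]=70
3. P3: store L1 := 72  bus=[BusRdX]  L1: P0=I P1=I P2=I P3=M  mem[L1]=70
4. P0: load  L1  bus=[BusRd,Flush]  L1: P0=S P1=I P2=I P3=S  mem[L1]=72
5. P0: store L1 := 69  bus=[BusRdX]  L1: P0=M P1=I P2=I P3=I  mem[L1]=72
6. P3: store L1 := 54  bus=[BusRdX,Flush]  L1: P0=I P1=I P2=I P3=M  mem[L1]=69
7. P3: store L1 := 34  bus=[-]  L1: P0=I P1=I P2=I P3=M  mem[L1]=69
8. P1: store L0 := 10  bus=[BusRdX]  L0: P0=I P1=M P2=I P3=I  mem[L0]=90
9. P0: load  L1  bus=[BusRd,Flush]  L1: P0=S P1=I P2=I P3=S  mem[L1]=34
10. P1: load  L1  bus=[BusRd]  L1: P0=S P1=S P2=I P3=S  mem[L1]=34
11. P0: load  L1  bus=[-]  L1: P0=S P1=S P2=I P3=S  mem[L1]=34
12. P0: load  L1  bus=[-]  L1: P0=S P1=S P2=I P3=S  mem[L1]=34
13. P2: load  L2  bus=[BusRd]  L2: P0=I P1=I P2=S P3=I  mem[L2]=50
14. P1: store L1 := 42  bus=[BusRdX]  L1: P0=I P1=M P2=I P3=I  mem[L1]=34
15. P3: store L1 := 48  bus=[BusRdX,Flush]  L1: P0=I P1=I P2=I P3=M  mem[L1]=42
16. P1: load  L1  bus=[BusRd,Flush]  L1: P0=I P1=S P2=I P3=S  mem[L1]=48
17. P1: load  L1  bus=[-]  L1: P0=I P1=S P2=I P3=S  mem[L1]=48
18. P3: store L1 := 57  bus=[BusRdX]  L1: P0=I P1=I P2=I P3=M  mem[L1]=48
19. P0: load  L1  bus=[BusRd,Flush]  L1: P0=S P1=I P2=I P3=S  mem[L1]=57
20. P3: load  L2  bus=[BusRd]  L2: P0=I P1=I P2=S P3=S  mem[L2]=50
21. P2: store L0 := 88  bus=[BusRdX,Flush]  L0: P0=I P1=I P2=M P3=I  mem[L0]=10
22. P0: store L1 := 22  bus=[BusRdX]  L1: P0=M P1=I P2=I P3=I  mem[L1]=57
23. P2: load  L1  bus=[BusRd,Flush]  L1: P0=S P1=I P2=S P3=I  mem[L1]=22

invalidations = 3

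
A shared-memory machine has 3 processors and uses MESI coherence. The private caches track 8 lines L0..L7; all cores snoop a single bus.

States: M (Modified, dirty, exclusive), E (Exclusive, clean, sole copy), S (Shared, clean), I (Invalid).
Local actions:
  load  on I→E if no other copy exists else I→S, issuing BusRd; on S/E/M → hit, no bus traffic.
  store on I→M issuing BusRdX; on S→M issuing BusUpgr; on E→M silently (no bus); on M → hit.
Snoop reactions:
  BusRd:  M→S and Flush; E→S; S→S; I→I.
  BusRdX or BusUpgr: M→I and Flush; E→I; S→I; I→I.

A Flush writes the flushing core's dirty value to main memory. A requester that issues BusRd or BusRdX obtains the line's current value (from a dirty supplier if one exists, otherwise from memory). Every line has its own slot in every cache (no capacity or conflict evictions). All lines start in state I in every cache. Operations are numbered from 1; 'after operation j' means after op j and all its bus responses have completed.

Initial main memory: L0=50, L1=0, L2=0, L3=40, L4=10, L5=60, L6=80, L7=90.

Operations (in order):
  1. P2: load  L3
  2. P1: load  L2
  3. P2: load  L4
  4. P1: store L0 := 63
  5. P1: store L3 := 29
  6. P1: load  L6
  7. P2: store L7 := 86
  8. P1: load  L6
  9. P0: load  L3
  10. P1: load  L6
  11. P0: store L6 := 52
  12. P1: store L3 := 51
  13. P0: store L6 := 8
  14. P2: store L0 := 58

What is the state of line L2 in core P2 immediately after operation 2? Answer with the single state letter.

state = I

step 1: P2: load  L3  ⟶  IIE  (L3)  txn=BusRd  M[L3]=40
step 2: P1: load  L2  ⟶  IEI  (L2)  txn=BusRd  M[L2]=0
step 3: P2: load  L4  ⟶  IIE  (L4)  txn=BusRd  M[L4]=10
step 4: P1: store L0 := 63  ⟶  IMI  (L0)  txn=BusRdX  M[L0]=50
step 5: P1: store L3 := 29  ⟶  IMI  (L3)  txn=BusRdX  M[L3]=40
step 6: P1: load  L6  ⟶  IEI  (L6)  txn=BusRd  M[L6]=80
step 7: P2: store L7 := 86  ⟶  IIM  (L7)  txn=BusRdX  M[L7]=90
step 8: P1: load  L6  ⟶  IEI  (L6)  txn=∅  M[L6]=80
step 9: P0: load  L3  ⟶  SSI  (L3)  txn=BusRd+Flush  M[L3]=29
step 10: P1: load  L6  ⟶  IEI  (L6)  txn=∅  M[L6]=80
step 11: P0: store L6 := 52  ⟶  MII  (L6)  txn=BusRdX  M[L6]=80
step 12: P1: store L3 := 51  ⟶  IMI  (L3)  txn=BusUpgr  M[L3]=29
step 13: P0: store L6 := 8  ⟶  MII  (L6)  txn=∅  M[L6]=80
step 14: P2: store L0 := 58  ⟶  IIM  (L0)  txn=BusRdX+Flush  M[L0]=63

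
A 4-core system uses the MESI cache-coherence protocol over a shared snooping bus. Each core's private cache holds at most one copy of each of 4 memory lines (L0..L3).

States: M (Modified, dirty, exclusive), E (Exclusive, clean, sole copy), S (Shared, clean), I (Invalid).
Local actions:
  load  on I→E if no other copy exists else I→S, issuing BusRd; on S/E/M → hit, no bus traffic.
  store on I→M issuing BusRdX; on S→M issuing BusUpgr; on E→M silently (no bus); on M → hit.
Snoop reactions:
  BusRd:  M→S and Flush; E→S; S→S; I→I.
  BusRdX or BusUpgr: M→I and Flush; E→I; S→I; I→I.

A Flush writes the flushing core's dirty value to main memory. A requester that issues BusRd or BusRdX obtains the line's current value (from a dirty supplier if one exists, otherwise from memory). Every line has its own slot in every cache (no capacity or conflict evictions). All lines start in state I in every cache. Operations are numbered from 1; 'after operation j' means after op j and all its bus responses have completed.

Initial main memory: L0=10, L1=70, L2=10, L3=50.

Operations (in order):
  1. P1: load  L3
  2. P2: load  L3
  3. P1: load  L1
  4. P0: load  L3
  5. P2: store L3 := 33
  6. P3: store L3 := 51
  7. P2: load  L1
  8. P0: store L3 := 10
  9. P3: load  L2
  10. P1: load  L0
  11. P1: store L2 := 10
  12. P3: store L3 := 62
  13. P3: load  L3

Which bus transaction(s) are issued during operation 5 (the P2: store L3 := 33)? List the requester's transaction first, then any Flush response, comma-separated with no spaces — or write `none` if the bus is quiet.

bus = BusUpgr

1. P1: load  L3  bus=[BusRd]  L3: P0=I P1=E P2=I P3=I  mem[L3]=50
2. P2: load  L3  bus=[BusRd]  L3: P0=I P1=S P2=S P3=I  mem[L3]=50
3. P1: load  L1  bus=[BusRd]  L1: P0=I P1=E P2=I P3=I  mem[L1]=70
4. P0: load  L3  bus=[BusRd]  L3: P0=S P1=S P2=S P3=I  mem[L3]=50
5. P2: store L3 := 33  bus=[BusUpgr]  L3: P0=I P1=I P2=M P3=I  mem[L3]=50
6. P3: store L3 := 51  bus=[BusRdX,Flush]  L3: P0=I P1=I P2=I P3=M  mem[L3]=33
7. P2: load  L1  bus=[BusRd]  L1: P0=I P1=S P2=S P3=I  mem[L1]=70
8. P0: store L3 := 10  bus=[BusRdX,Flush]  L3: P0=M P1=I P2=I P3=I  mem[L3]=51
9. P3: load  L2  bus=[BusRd]  L2: P0=I P1=I P2=I P3=E  mem[L2]=10
10. P1: load  L0  bus=[BusRd]  L0: P0=I P1=E P2=I P3=I  mem[L0]=10
11. P1: store L2 := 10  bus=[BusRdX]  L2: P0=I P1=M P2=I P3=I  mem[L2]=10
12. P3: store L3 := 62  bus=[BusRdX,Flush]  L3: P0=I P1=I P2=I P3=M  mem[L3]=10
13. P3: load  L3  bus=[-]  L3: P0=I P1=I P2=I P3=M  mem[L3]=10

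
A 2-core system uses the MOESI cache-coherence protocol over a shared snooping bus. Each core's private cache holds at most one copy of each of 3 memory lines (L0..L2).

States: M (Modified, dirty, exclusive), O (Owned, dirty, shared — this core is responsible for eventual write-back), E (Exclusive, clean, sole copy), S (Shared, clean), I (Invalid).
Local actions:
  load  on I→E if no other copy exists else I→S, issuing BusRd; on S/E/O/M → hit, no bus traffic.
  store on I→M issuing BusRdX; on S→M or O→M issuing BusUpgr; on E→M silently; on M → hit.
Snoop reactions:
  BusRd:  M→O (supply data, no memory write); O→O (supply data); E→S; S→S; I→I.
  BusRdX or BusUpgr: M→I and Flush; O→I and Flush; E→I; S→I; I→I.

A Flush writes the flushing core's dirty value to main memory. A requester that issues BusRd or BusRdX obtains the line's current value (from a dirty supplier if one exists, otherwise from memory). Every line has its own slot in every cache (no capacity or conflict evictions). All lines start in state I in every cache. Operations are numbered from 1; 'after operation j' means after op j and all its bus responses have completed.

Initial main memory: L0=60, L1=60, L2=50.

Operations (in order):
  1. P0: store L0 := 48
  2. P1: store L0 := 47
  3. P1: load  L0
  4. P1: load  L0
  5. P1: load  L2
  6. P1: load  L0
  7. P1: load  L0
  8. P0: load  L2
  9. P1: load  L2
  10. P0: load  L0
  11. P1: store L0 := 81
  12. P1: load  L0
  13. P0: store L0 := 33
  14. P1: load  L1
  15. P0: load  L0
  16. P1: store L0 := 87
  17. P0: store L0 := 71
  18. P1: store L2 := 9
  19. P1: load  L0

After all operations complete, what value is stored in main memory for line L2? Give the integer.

[1] P0: store L0 := 48 | P0:M(48), P1:I | bus: BusRdX
[2] P1: store L0 := 47 | P0:I, P1:M(47) | bus: BusRdX,Flush
[3] P1: load  L0 | P0:I, P1:M(47) | bus: none
[4] P1: load  L0 | P0:I, P1:M(47) | bus: none
[5] P1: load  L2 | P0:I, P1:E(50) | bus: BusRd
[6] P1: load  L0 | P0:I, P1:M(47) | bus: none
[7] P1: load  L0 | P0:I, P1:M(47) | bus: none
[8] P0: load  L2 | P0:S(50), P1:S(50) | bus: BusRd
[9] P1: load  L2 | P0:S(50), P1:S(50) | bus: none
[10] P0: load  L0 | P0:S(47), P1:O(47) | bus: BusRd
[11] P1: store L0 := 81 | P0:I, P1:M(81) | bus: BusUpgr
[12] P1: load  L0 | P0:I, P1:M(81) | bus: none
[13] P0: store L0 := 33 | P0:M(33), P1:I | bus: BusRdX,Flush
[14] P1: load  L1 | P0:I, P1:E(60) | bus: BusRd
[15] P0: load  L0 | P0:M(33), P1:I | bus: none
[16] P1: store L0 := 87 | P0:I, P1:M(87) | bus: BusRdX,Flush
[17] P0: store L0 := 71 | P0:M(71), P1:I | bus: BusRdX,Flush
[18] P1: store L2 := 9 | P0:I, P1:M(9) | bus: BusUpgr
[19] P1: load  L0 | P0:O(71), P1:S(71) | bus: BusRd

memory[L2] = 50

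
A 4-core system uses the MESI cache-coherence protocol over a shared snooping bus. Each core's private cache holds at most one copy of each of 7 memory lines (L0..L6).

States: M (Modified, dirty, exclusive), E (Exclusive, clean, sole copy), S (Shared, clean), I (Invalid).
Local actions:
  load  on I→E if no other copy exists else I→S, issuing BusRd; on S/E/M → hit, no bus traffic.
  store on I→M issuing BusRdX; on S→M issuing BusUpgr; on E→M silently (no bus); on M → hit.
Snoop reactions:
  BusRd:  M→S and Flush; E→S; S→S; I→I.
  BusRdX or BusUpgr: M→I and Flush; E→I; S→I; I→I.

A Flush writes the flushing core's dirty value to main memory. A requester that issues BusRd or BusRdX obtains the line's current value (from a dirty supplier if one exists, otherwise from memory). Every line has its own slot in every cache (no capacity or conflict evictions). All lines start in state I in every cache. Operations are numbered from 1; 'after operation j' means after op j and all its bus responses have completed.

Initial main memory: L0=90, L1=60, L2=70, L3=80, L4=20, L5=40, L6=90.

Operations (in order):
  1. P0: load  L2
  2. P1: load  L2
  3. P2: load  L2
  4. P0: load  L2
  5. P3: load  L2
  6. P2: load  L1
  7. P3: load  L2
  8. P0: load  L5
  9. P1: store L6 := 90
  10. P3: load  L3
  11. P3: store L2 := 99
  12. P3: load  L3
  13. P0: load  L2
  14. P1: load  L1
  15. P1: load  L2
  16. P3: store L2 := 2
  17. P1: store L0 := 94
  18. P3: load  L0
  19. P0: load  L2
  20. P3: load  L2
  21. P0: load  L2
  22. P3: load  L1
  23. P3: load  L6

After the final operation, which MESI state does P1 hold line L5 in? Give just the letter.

state = I

1. P0: load  L2  bus=[BusRd]  L2: P0=E P1=I P2=I P3=I  mem[L2]=70
2. P1: load  L2  bus=[BusRd]  L2: P0=S P1=S P2=I P3=I  mem[L2]=70
3. P2: load  L2  bus=[BusRd]  L2: P0=S P1=S P2=S P3=I  mem[L2]=70
4. P0: load  L2  bus=[-]  L2: P0=S P1=S P2=S P3=I  mem[L2]=70
5. P3: load  L2  bus=[BusRd]  L2: P0=S P1=S P2=S P3=S  mem[L2]=70
6. P2: load  L1  bus=[BusRd]  L1: P0=I P1=I P2=E P3=I  mem[L1]=60
7. P3: load  L2  bus=[-]  L2: P0=S P1=S P2=S P3=S  mem[L2]=70
8. P0: load  L5  bus=[BusRd]  L5: P0=E P1=I P2=I P3=I  mem[L5]=40
9. P1: store L6 := 90  bus=[BusRdX]  L6: P0=I P1=M P2=I P3=I  mem[L6]=90
10. P3: load  L3  bus=[BusRd]  L3: P0=I P1=I P2=I P3=E  mem[L3]=80
11. P3: store L2 := 99  bus=[BusUpgr]  L2: P0=I P1=I P2=I P3=M  mem[L2]=70
12. P3: load  L3  bus=[-]  L3: P0=I P1=I P2=I P3=E  mem[L3]=80
13. P0: load  L2  bus=[BusRd,Flush]  L2: P0=S P1=I P2=I P3=S  mem[L2]=99
14. P1: load  L1  bus=[BusRd]  L1: P0=I P1=S P2=S P3=I  mem[L1]=60
15. P1: load  L2  bus=[BusRd]  L2: P0=S P1=S P2=I P3=S  mem[L2]=99
16. P3: store L2 := 2  bus=[BusUpgr]  L2: P0=I P1=I P2=I P3=M  mem[L2]=99
17. P1: store L0 := 94  bus=[BusRdX]  L0: P0=I P1=M P2=I P3=I  mem[L0]=90
18. P3: load  L0  bus=[BusRd,Flush]  L0: P0=I P1=S P2=I P3=S  mem[L0]=94
19. P0: load  L2  bus=[BusRd,Flush]  L2: P0=S P1=I P2=I P3=S  mem[L2]=2
20. P3: load  L2  bus=[-]  L2: P0=S P1=I P2=I P3=S  mem[L2]=2
21. P0: load  L2  bus=[-]  L2: P0=S P1=I P2=I P3=S  mem[L2]=2
22. P3: load  L1  bus=[BusRd]  L1: P0=I P1=S P2=S P3=S  mem[L1]=60
23. P3: load  L6  bus=[BusRd,Flush]  L6: P0=I P1=S P2=I P3=S  mem[L6]=90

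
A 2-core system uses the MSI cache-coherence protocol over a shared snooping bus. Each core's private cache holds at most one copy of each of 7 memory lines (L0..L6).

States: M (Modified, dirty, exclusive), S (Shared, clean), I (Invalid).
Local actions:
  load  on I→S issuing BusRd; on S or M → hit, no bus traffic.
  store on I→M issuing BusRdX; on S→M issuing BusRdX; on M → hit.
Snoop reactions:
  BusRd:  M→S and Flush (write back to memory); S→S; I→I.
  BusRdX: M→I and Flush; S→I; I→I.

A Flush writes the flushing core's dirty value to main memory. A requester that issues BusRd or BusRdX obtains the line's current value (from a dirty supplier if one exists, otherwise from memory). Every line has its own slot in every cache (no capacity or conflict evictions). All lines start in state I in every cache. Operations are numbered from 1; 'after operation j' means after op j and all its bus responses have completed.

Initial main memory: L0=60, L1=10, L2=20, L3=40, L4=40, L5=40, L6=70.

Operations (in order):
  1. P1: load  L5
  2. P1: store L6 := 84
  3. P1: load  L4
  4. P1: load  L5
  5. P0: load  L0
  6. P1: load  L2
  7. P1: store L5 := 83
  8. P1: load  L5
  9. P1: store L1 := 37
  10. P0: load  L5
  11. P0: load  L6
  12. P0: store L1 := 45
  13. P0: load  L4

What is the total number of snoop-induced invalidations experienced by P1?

  op1 P1: load  L5 → I/S on L5; bus BusRd; mem=40
  op2 P1: store L6 := 84 → I/M on L6; bus BusRdX; mem=70
  op3 P1: load  L4 → I/S on L4; bus BusRd; mem=40
  op4 P1: load  L5 → I/S on L5; bus (none); mem=40
  op5 P0: load  L0 → S/I on L0; bus BusRd; mem=60
  op6 P1: load  L2 → I/S on L2; bus BusRd; mem=20
  op7 P1: store L5 := 83 → I/M on L5; bus BusRdX; mem=40
  op8 P1: load  L5 → I/M on L5; bus (none); mem=40
  op9 P1: store L1 := 37 → I/M on L1; bus BusRdX; mem=10
  op10 P0: load  L5 → S/S on L5; bus BusRd Flush; mem=83
  op11 P0: load  L6 → S/S on L6; bus BusRd Flush; mem=84
  op12 P0: store L1 := 45 → M/I on L1; bus BusRdX Flush; mem=37
  op13 P0: load  L4 → S/S on L4; bus BusRd; mem=40

invalidations = 1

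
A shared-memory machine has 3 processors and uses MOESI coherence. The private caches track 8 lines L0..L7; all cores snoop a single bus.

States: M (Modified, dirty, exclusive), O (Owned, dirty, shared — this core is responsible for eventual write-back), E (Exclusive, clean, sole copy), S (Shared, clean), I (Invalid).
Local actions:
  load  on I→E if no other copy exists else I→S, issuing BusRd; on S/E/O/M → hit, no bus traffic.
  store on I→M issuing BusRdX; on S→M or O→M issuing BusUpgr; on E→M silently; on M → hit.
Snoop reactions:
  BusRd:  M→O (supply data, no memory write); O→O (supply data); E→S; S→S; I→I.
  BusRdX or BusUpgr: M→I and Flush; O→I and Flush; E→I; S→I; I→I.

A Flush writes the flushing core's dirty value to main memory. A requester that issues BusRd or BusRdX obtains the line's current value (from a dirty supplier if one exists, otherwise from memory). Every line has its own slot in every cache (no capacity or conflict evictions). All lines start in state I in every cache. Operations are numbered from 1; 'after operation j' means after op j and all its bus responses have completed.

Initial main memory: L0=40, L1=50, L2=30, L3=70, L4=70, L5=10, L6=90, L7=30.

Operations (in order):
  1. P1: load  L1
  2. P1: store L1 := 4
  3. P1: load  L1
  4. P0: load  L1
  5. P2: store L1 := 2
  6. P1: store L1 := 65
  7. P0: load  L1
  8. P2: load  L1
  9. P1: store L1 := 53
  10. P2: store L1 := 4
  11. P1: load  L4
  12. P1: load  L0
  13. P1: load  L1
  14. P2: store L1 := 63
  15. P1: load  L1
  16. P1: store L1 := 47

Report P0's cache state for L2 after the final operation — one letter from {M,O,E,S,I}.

[1] P1: load  L1 | P0:I, P1:E(50), P2:I | bus: BusRd
[2] P1: store L1 := 4 | P0:I, P1:M(4), P2:I | bus: none
[3] P1: load  L1 | P0:I, P1:M(4), P2:I | bus: none
[4] P0: load  L1 | P0:S(4), P1:O(4), P2:I | bus: BusRd
[5] P2: store L1 := 2 | P0:I, P1:I, P2:M(2) | bus: BusRdX,Flush
[6] P1: store L1 := 65 | P0:I, P1:M(65), P2:I | bus: BusRdX,Flush
[7] P0: load  L1 | P0:S(65), P1:O(65), P2:I | bus: BusRd
[8] P2: load  L1 | P0:S(65), P1:O(65), P2:S(65) | bus: BusRd
[9] P1: store L1 := 53 | P0:I, P1:M(53), P2:I | bus: BusUpgr
[10] P2: store L1 := 4 | P0:I, P1:I, P2:M(4) | bus: BusRdX,Flush
[11] P1: load  L4 | P0:I, P1:E(70), P2:I | bus: BusRd
[12] P1: load  L0 | P0:I, P1:E(40), P2:I | bus: BusRd
[13] P1: load  L1 | P0:I, P1:S(4), P2:O(4) | bus: BusRd
[14] P2: store L1 := 63 | P0:I, P1:I, P2:M(63) | bus: BusUpgr
[15] P1: load  L1 | P0:I, P1:S(63), P2:O(63) | bus: BusRd
[16] P1: store L1 := 47 | P0:I, P1:M(47), P2:I | bus: BusUpgr,Flush

state = I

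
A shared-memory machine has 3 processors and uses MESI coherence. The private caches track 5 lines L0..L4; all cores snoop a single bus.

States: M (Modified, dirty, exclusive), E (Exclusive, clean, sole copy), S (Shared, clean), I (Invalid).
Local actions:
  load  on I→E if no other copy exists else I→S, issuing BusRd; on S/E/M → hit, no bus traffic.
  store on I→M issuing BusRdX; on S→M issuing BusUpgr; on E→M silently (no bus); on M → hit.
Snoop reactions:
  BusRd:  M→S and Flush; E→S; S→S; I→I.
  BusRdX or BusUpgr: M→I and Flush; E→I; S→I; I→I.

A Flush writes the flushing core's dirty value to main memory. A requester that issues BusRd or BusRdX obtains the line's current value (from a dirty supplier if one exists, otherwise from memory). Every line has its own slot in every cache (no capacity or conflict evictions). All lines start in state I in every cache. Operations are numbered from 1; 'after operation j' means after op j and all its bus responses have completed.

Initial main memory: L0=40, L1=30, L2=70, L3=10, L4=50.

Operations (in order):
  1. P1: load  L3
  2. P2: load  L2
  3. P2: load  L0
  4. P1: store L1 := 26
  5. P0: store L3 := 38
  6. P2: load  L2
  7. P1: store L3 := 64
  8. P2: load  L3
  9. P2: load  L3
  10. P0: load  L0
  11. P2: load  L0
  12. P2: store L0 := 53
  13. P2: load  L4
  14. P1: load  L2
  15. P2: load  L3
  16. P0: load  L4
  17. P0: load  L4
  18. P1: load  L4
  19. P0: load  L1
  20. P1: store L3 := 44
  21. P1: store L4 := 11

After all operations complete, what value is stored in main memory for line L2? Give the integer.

  op1 P1: load  L3 → I/E/I on L3; bus BusRd; mem=10
  op2 P2: load  L2 → I/I/E on L2; bus BusRd; mem=70
  op3 P2: load  L0 → I/I/E on L0; bus BusRd; mem=40
  op4 P1: store L1 := 26 → I/M/I on L1; bus BusRdX; mem=30
  op5 P0: store L3 := 38 → M/I/I on L3; bus BusRdX; mem=10
  op6 P2: load  L2 → I/I/E on L2; bus (none); mem=70
  op7 P1: store L3 := 64 → I/M/I on L3; bus BusRdX Flush; mem=38
  op8 P2: load  L3 → I/S/S on L3; bus BusRd Flush; mem=64
  op9 P2: load  L3 → I/S/S on L3; bus (none); mem=64
  op10 P0: load  L0 → S/I/S on L0; bus BusRd; mem=40
  op11 P2: load  L0 → S/I/S on L0; bus (none); mem=40
  op12 P2: store L0 := 53 → I/I/M on L0; bus BusUpgr; mem=40
  op13 P2: load  L4 → I/I/E on L4; bus BusRd; mem=50
  op14 P1: load  L2 → I/S/S on L2; bus BusRd; mem=70
  op15 P2: load  L3 → I/S/S on L3; bus (none); mem=64
  op16 P0: load  L4 → S/I/S on L4; bus BusRd; mem=50
  op17 P0: load  L4 → S/I/S on L4; bus (none); mem=50
  op18 P1: load  L4 → S/S/S on L4; bus BusRd; mem=50
  op19 P0: load  L1 → S/S/I on L1; bus BusRd Flush; mem=26
  op20 P1: store L3 := 44 → I/M/I on L3; bus BusUpgr; mem=64
  op21 P1: store L4 := 11 → I/M/I on L4; bus BusUpgr; mem=50

memory[L2] = 70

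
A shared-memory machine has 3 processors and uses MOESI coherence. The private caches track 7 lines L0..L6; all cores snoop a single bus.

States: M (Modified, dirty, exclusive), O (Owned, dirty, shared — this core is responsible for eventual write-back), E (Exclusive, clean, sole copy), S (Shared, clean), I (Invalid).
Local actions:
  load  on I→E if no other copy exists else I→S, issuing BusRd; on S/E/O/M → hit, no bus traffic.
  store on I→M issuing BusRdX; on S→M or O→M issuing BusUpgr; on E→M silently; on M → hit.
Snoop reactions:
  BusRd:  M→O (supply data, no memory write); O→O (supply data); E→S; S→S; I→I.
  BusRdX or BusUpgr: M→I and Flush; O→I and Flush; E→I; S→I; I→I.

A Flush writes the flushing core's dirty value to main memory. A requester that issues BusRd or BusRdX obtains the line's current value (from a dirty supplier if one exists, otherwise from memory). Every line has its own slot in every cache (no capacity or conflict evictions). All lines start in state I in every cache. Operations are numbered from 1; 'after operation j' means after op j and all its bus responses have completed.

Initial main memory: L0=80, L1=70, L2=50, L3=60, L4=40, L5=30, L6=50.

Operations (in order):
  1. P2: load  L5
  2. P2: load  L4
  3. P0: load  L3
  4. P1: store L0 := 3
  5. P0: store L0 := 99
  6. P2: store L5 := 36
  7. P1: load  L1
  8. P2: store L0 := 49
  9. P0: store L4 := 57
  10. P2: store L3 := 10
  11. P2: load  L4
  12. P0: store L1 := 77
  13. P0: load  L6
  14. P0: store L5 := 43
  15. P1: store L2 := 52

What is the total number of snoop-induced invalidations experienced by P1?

  op1 P2: load  L5 → I/I/E on L5; bus BusRd; mem=30
  op2 P2: load  L4 → I/I/E on L4; bus BusRd; mem=40
  op3 P0: load  L3 → E/I/I on L3; bus BusRd; mem=60
  op4 P1: store L0 := 3 → I/M/I on L0; bus BusRdX; mem=80
  op5 P0: store L0 := 99 → M/I/I on L0; bus BusRdX Flush; mem=3
  op6 P2: store L5 := 36 → I/I/M on L5; bus (none); mem=30
  op7 P1: load  L1 → I/E/I on L1; bus BusRd; mem=70
  op8 P2: store L0 := 49 → I/I/M on L0; bus BusRdX Flush; mem=99
  op9 P0: store L4 := 57 → M/I/I on L4; bus BusRdX; mem=40
  op10 P2: store L3 := 10 → I/I/M on L3; bus BusRdX; mem=60
  op11 P2: load  L4 → O/I/S on L4; bus BusRd; mem=40
  op12 P0: store L1 := 77 → M/I/I on L1; bus BusRdX; mem=70
  op13 P0: load  L6 → E/I/I on L6; bus BusRd; mem=50
  op14 P0: store L5 := 43 → M/I/I on L5; bus BusRdX Flush; mem=36
  op15 P1: store L2 := 52 → I/M/I on L2; bus BusRdX; mem=50

invalidations = 2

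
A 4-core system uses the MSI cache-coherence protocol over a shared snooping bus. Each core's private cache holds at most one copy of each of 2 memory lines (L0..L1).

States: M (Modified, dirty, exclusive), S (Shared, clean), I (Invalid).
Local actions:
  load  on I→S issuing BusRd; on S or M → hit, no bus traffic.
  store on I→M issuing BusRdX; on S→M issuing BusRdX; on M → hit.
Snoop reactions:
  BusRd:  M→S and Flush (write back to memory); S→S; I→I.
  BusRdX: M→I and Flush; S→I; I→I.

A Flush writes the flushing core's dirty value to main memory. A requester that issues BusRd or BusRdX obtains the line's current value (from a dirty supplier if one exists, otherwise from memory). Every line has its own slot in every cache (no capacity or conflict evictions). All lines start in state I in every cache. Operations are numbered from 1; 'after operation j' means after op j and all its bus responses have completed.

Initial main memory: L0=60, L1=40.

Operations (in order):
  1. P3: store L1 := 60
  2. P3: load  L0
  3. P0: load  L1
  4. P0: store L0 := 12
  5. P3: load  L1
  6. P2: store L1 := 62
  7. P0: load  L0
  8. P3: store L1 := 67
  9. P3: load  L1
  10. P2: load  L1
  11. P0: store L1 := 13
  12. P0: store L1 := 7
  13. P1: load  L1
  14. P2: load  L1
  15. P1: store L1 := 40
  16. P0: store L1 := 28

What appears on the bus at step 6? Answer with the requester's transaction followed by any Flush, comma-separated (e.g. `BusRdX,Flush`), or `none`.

bus = BusRdX

[1] P3: store L1 := 60 | P0:I, P1:I, P2:I, P3:M(60) | bus: BusRdX
[2] P3: load  L0 | P0:I, P1:I, P2:I, P3:S(60) | bus: BusRd
[3] P0: load  L1 | P0:S(60), P1:I, P2:I, P3:S(60) | bus: BusRd,Flush
[4] P0: store L0 := 12 | P0:M(12), P1:I, P2:I, P3:I | bus: BusRdX
[5] P3: load  L1 | P0:S(60), P1:I, P2:I, P3:S(60) | bus: none
[6] P2: store L1 := 62 | P0:I, P1:I, P2:M(62), P3:I | bus: BusRdX
[7] P0: load  L0 | P0:M(12), P1:I, P2:I, P3:I | bus: none
[8] P3: store L1 := 67 | P0:I, P1:I, P2:I, P3:M(67) | bus: BusRdX,Flush
[9] P3: load  L1 | P0:I, P1:I, P2:I, P3:M(67) | bus: none
[10] P2: load  L1 | P0:I, P1:I, P2:S(67), P3:S(67) | bus: BusRd,Flush
[11] P0: store L1 := 13 | P0:M(13), P1:I, P2:I, P3:I | bus: BusRdX
[12] P0: store L1 := 7 | P0:M(7), P1:I, P2:I, P3:I | bus: none
[13] P1: load  L1 | P0:S(7), P1:S(7), P2:I, P3:I | bus: BusRd,Flush
[14] P2: load  L1 | P0:S(7), P1:S(7), P2:S(7), P3:I | bus: BusRd
[15] P1: store L1 := 40 | P0:I, P1:M(40), P2:I, P3:I | bus: BusRdX
[16] P0: store L1 := 28 | P0:M(28), P1:I, P2:I, P3:I | bus: BusRdX,Flush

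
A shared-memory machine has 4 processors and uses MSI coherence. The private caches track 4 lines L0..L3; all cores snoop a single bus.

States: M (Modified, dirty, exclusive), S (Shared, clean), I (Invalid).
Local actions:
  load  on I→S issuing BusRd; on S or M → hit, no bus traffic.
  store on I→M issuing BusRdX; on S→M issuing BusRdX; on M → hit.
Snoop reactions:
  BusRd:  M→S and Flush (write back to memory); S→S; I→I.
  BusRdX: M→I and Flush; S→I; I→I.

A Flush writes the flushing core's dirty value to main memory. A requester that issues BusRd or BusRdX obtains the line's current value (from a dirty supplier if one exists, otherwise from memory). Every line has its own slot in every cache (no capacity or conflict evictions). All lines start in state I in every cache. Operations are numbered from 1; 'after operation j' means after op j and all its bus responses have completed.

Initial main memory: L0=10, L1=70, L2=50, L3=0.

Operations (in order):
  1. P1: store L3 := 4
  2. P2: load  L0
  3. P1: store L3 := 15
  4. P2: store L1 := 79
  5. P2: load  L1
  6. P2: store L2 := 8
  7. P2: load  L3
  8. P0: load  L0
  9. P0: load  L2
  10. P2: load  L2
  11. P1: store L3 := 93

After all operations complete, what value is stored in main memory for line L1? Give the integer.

1. P1: store L3 := 4  bus=[BusRdX]  L3: P0=I P1=M P2=I P3=I  mem[L3]=0
2. P2: load  L0  bus=[BusRd]  L0: P0=I P1=I P2=S P3=I  mem[L0]=10
3. P1: store L3 := 15  bus=[-]  L3: P0=I P1=M P2=I P3=I  mem[L3]=0
4. P2: store L1 := 79  bus=[BusRdX]  L1: P0=I P1=I P2=M P3=I  mem[L1]=70
5. P2: load  L1  bus=[-]  L1: P0=I P1=I P2=M P3=I  mem[L1]=70
6. P2: store L2 := 8  bus=[BusRdX]  L2: P0=I P1=I P2=M P3=I  mem[L2]=50
7. P2: load  L3  bus=[BusRd,Flush]  L3: P0=I P1=S P2=S P3=I  mem[L3]=15
8. P0: load  L0  bus=[BusRd]  L0: P0=S P1=I P2=S P3=I  mem[L0]=10
9. P0: load  L2  bus=[BusRd,Flush]  L2: P0=S P1=I P2=S P3=I  mem[L2]=8
10. P2: load  L2  bus=[-]  L2: P0=S P1=I P2=S P3=I  mem[L2]=8
11. P1: store L3 := 93  bus=[BusRdX]  L3: P0=I P1=M P2=I P3=I  mem[L3]=15

memory[L1] = 70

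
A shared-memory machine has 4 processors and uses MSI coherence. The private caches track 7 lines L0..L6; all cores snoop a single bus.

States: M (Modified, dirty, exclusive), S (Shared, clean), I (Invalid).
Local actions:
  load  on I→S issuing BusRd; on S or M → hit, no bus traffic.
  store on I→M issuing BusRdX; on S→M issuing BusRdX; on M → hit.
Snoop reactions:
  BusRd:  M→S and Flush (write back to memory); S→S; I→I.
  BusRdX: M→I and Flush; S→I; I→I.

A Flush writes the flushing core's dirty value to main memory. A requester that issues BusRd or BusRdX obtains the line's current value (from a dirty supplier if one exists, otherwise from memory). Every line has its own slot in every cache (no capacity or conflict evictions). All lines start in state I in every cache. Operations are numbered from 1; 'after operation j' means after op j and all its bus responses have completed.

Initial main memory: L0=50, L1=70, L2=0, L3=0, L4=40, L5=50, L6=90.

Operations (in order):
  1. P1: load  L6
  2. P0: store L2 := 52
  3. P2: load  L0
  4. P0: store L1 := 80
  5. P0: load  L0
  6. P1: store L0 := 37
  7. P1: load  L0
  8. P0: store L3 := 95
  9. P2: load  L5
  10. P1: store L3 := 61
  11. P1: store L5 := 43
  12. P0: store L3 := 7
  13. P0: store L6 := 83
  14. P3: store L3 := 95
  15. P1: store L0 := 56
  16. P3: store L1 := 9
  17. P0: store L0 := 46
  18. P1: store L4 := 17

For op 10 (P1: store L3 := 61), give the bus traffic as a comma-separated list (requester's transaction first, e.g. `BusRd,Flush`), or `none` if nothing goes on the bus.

  op1 P1: load  L6 → I/S/I/I on L6; bus BusRd; mem=90
  op2 P0: store L2 := 52 → M/I/I/I on L2; bus BusRdX; mem=0
  op3 P2: load  L0 → I/I/S/I on L0; bus BusRd; mem=50
  op4 P0: store L1 := 80 → M/I/I/I on L1; bus BusRdX; mem=70
  op5 P0: load  L0 → S/I/S/I on L0; bus BusRd; mem=50
  op6 P1: store L0 := 37 → I/M/I/I on L0; bus BusRdX; mem=50
  op7 P1: load  L0 → I/M/I/I on L0; bus (none); mem=50
  op8 P0: store L3 := 95 → M/I/I/I on L3; bus BusRdX; mem=0
  op9 P2: load  L5 → I/I/S/I on L5; bus BusRd; mem=50
  op10 P1: store L3 := 61 → I/M/I/I on L3; bus BusRdX Flush; mem=95
  op11 P1: store L5 := 43 → I/M/I/I on L5; bus BusRdX; mem=50
  op12 P0: store L3 := 7 → M/I/I/I on L3; bus BusRdX Flush; mem=61
  op13 P0: store L6 := 83 → M/I/I/I on L6; bus BusRdX; mem=90
  op14 P3: store L3 := 95 → I/I/I/M on L3; bus BusRdX Flush; mem=7
  op15 P1: store L0 := 56 → I/M/I/I on L0; bus (none); mem=50
  op16 P3: store L1 := 9 → I/I/I/M on L1; bus BusRdX Flush; mem=80
  op17 P0: store L0 := 46 → M/I/I/I on L0; bus BusRdX Flush; mem=56
  op18 P1: store L4 := 17 → I/M/I/I on L4; bus BusRdX; mem=40

bus = BusRdX,Flush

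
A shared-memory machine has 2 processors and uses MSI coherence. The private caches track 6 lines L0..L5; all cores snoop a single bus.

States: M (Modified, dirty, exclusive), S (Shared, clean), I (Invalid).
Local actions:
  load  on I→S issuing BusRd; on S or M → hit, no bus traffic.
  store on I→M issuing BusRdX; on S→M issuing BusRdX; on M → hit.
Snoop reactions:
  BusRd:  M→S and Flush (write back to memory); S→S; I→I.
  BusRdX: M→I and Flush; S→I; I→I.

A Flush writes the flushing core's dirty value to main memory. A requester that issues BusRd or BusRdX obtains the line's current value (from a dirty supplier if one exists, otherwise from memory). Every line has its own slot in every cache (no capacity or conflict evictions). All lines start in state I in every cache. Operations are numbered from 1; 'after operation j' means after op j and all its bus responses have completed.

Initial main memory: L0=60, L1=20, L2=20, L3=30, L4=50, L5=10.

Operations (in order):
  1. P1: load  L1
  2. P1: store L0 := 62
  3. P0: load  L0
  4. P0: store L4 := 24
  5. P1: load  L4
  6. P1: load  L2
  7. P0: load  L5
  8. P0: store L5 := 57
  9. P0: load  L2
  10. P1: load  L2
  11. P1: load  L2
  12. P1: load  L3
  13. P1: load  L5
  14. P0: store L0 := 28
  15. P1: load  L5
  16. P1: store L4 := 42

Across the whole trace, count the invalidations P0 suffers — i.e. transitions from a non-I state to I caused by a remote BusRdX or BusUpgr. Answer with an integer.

invalidations = 1

step 1: P1: load  L1  ⟶  IS  (L1)  txn=BusRd  M[L1]=20
step 2: P1: store L0 := 62  ⟶  IM  (L0)  txn=BusRdX  M[L0]=60
step 3: P0: load  L0  ⟶  SS  (L0)  txn=BusRd+Flush  M[L0]=62
step 4: P0: store L4 := 24  ⟶  MI  (L4)  txn=BusRdX  M[L4]=50
step 5: P1: load  L4  ⟶  SS  (L4)  txn=BusRd+Flush  M[L4]=24
step 6: P1: load  L2  ⟶  IS  (L2)  txn=BusRd  M[L2]=20
step 7: P0: load  L5  ⟶  SI  (L5)  txn=BusRd  M[L5]=10
step 8: P0: store L5 := 57  ⟶  MI  (L5)  txn=BusRdX  M[L5]=10
step 9: P0: load  L2  ⟶  SS  (L2)  txn=BusRd  M[L2]=20
step 10: P1: load  L2  ⟶  SS  (L2)  txn=∅  M[L2]=20
step 11: P1: load  L2  ⟶  SS  (L2)  txn=∅  M[L2]=20
step 12: P1: load  L3  ⟶  IS  (L3)  txn=BusRd  M[L3]=30
step 13: P1: load  L5  ⟶  SS  (L5)  txn=BusRd+Flush  M[L5]=57
step 14: P0: store L0 := 28  ⟶  MI  (L0)  txn=BusRdX  M[L0]=62
step 15: P1: load  L5  ⟶  SS  (L5)  txn=∅  M[L5]=57
step 16: P1: store L4 := 42  ⟶  IM  (L4)  txn=BusRdX  M[L4]=24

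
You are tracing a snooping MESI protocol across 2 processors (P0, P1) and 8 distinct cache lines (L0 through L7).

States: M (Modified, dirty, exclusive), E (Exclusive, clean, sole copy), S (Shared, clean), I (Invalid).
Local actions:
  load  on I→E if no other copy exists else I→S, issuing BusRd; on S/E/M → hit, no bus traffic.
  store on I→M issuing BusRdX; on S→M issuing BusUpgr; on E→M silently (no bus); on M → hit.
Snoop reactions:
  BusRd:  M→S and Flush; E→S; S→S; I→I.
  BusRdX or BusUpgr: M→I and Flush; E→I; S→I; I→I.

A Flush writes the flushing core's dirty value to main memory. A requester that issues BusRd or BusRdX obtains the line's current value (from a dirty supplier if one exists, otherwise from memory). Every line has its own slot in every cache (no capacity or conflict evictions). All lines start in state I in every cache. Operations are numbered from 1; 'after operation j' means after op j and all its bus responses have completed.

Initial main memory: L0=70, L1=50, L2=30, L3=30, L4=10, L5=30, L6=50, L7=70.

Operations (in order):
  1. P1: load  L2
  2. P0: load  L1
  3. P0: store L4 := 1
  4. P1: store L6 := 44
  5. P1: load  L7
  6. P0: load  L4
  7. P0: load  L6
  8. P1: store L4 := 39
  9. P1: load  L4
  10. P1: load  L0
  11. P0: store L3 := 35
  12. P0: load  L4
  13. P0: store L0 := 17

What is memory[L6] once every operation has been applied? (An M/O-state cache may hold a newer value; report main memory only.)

memory[L6] = 44

1. P1: load  L2  bus=[BusRd]  L2: P0=I P1=E  mem[L2]=30
2. P0: load  L1  bus=[BusRd]  L1: P0=E P1=I  mem[L1]=50
3. P0: store L4 := 1  bus=[BusRdX]  L4: P0=M P1=I  mem[L4]=10
4. P1: store L6 := 44  bus=[BusRdX]  L6: P0=I P1=M  mem[L6]=50
5. P1: load  L7  bus=[BusRd]  L7: P0=I P1=E  mem[L7]=70
6. P0: load  L4  bus=[-]  L4: P0=M P1=I  mem[L4]=10
7. P0: load  L6  bus=[BusRd,Flush]  L6: P0=S P1=S  mem[L6]=44
8. P1: store L4 := 39  bus=[BusRdX,Flush]  L4: P0=I P1=M  mem[L4]=1
9. P1: load  L4  bus=[-]  L4: P0=I P1=M  mem[L4]=1
10. P1: load  L0  bus=[BusRd]  L0: P0=I P1=E  mem[L0]=70
11. P0: store L3 := 35  bus=[BusRdX]  L3: P0=M P1=I  mem[L3]=30
12. P0: load  L4  bus=[BusRd,Flush]  L4: P0=S P1=S  mem[L4]=39
13. P0: store L0 := 17  bus=[BusRdX]  L0: P0=M P1=I  mem[L0]=70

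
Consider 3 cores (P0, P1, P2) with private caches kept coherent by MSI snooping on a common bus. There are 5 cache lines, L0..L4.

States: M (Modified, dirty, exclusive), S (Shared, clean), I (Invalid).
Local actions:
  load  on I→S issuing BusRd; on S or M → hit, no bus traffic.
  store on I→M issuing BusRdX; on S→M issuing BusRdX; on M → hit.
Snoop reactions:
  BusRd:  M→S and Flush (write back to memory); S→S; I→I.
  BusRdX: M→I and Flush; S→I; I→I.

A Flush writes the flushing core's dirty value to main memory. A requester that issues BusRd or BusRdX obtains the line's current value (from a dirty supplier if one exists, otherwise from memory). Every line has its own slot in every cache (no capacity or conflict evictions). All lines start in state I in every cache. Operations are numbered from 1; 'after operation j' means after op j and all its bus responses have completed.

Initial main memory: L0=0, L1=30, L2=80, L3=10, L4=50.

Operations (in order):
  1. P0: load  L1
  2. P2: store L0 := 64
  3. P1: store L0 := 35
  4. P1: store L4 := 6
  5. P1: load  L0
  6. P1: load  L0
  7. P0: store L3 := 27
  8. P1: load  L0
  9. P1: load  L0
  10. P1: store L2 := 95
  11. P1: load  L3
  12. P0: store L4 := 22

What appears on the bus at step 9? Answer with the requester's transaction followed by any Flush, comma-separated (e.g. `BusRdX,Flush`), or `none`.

  op1 P0: load  L1 → S/I/I on L1; bus BusRd; mem=30
  op2 P2: store L0 := 64 → I/I/M on L0; bus BusRdX; mem=0
  op3 P1: store L0 := 35 → I/M/I on L0; bus BusRdX Flush; mem=64
  op4 P1: store L4 := 6 → I/M/I on L4; bus BusRdX; mem=50
  op5 P1: load  L0 → I/M/I on L0; bus (none); mem=64
  op6 P1: load  L0 → I/M/I on L0; bus (none); mem=64
  op7 P0: store L3 := 27 → M/I/I on L3; bus BusRdX; mem=10
  op8 P1: load  L0 → I/M/I on L0; bus (none); mem=64
  op9 P1: load  L0 → I/M/I on L0; bus (none); mem=64
  op10 P1: store L2 := 95 → I/M/I on L2; bus BusRdX; mem=80
  op11 P1: load  L3 → S/S/I on L3; bus BusRd Flush; mem=27
  op12 P0: store L4 := 22 → M/I/I on L4; bus BusRdX Flush; mem=6

bus = none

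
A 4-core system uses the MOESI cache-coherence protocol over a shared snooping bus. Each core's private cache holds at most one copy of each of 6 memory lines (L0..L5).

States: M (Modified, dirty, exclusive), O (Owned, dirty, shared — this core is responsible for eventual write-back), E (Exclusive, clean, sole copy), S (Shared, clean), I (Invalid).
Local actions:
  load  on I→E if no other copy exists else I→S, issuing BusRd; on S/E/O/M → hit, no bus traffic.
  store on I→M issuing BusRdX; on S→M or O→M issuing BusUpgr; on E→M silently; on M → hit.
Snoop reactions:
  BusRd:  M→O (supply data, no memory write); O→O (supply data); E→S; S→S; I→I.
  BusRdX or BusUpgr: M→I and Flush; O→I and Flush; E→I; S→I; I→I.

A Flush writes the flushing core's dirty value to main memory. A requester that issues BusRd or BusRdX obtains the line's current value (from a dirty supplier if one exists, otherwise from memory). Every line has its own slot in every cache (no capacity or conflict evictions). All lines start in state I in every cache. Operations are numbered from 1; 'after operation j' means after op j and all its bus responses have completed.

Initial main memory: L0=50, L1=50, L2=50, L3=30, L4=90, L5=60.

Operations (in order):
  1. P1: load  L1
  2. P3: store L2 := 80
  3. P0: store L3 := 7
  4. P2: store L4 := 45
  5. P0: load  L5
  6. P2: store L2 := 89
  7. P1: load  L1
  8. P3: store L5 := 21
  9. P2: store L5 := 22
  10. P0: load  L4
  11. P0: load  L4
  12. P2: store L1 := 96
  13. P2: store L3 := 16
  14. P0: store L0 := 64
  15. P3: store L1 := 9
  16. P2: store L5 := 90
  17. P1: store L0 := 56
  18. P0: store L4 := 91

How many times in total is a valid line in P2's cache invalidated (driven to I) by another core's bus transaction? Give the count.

invalidations = 2

[1] P1: load  L1 | P0:I, P1:E(50), P2:I, P3:I | bus: BusRd
[2] P3: store L2 := 80 | P0:I, P1:I, P2:I, P3:M(80) | bus: BusRdX
[3] P0: store L3 := 7 | P0:M(7), P1:I, P2:I, P3:I | bus: BusRdX
[4] P2: store L4 := 45 | P0:I, P1:I, P2:M(45), P3:I | bus: BusRdX
[5] P0: load  L5 | P0:E(60), P1:I, P2:I, P3:I | bus: BusRd
[6] P2: store L2 := 89 | P0:I, P1:I, P2:M(89), P3:I | bus: BusRdX,Flush
[7] P1: load  L1 | P0:I, P1:E(50), P2:I, P3:I | bus: none
[8] P3: store L5 := 21 | P0:I, P1:I, P2:I, P3:M(21) | bus: BusRdX
[9] P2: store L5 := 22 | P0:I, P1:I, P2:M(22), P3:I | bus: BusRdX,Flush
[10] P0: load  L4 | P0:S(45), P1:I, P2:O(45), P3:I | bus: BusRd
[11] P0: load  L4 | P0:S(45), P1:I, P2:O(45), P3:I | bus: none
[12] P2: store L1 := 96 | P0:I, P1:I, P2:M(96), P3:I | bus: BusRdX
[13] P2: store L3 := 16 | P0:I, P1:I, P2:M(16), P3:I | bus: BusRdX,Flush
[14] P0: store L0 := 64 | P0:M(64), P1:I, P2:I, P3:I | bus: BusRdX
[15] P3: store L1 := 9 | P0:I, P1:I, P2:I, P3:M(9) | bus: BusRdX,Flush
[16] P2: store L5 := 90 | P0:I, P1:I, P2:M(90), P3:I | bus: none
[17] P1: store L0 := 56 | P0:I, P1:M(56), P2:I, P3:I | bus: BusRdX,Flush
[18] P0: store L4 := 91 | P0:M(91), P1:I, P2:I, P3:I | bus: BusUpgr,Flush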